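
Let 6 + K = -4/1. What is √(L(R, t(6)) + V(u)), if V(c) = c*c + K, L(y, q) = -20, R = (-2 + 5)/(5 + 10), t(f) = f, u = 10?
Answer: √70 ≈ 8.3666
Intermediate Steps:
R = ⅕ (R = 3/15 = 3*(1/15) = ⅕ ≈ 0.20000)
K = -10 (K = -6 - 4/1 = -6 - 4*1 = -6 - 4 = -10)
V(c) = -10 + c² (V(c) = c*c - 10 = c² - 10 = -10 + c²)
√(L(R, t(6)) + V(u)) = √(-20 + (-10 + 10²)) = √(-20 + (-10 + 100)) = √(-20 + 90) = √70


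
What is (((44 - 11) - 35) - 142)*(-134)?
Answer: 19296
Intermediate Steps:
(((44 - 11) - 35) - 142)*(-134) = ((33 - 35) - 142)*(-134) = (-2 - 142)*(-134) = -144*(-134) = 19296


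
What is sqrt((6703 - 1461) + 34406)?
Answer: 4*sqrt(2478) ≈ 199.12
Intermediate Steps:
sqrt((6703 - 1461) + 34406) = sqrt(5242 + 34406) = sqrt(39648) = 4*sqrt(2478)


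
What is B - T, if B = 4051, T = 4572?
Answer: -521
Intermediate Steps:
B - T = 4051 - 1*4572 = 4051 - 4572 = -521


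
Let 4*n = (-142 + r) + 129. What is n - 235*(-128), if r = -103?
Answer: 30051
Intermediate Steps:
n = -29 (n = ((-142 - 103) + 129)/4 = (-245 + 129)/4 = (1/4)*(-116) = -29)
n - 235*(-128) = -29 - 235*(-128) = -29 + 30080 = 30051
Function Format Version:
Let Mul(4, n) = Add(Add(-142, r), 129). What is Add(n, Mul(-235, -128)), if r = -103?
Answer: 30051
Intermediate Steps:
n = -29 (n = Mul(Rational(1, 4), Add(Add(-142, -103), 129)) = Mul(Rational(1, 4), Add(-245, 129)) = Mul(Rational(1, 4), -116) = -29)
Add(n, Mul(-235, -128)) = Add(-29, Mul(-235, -128)) = Add(-29, 30080) = 30051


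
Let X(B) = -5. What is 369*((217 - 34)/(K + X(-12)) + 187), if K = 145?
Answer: 9727947/140 ≈ 69485.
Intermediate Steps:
369*((217 - 34)/(K + X(-12)) + 187) = 369*((217 - 34)/(145 - 5) + 187) = 369*(183/140 + 187) = 369*(26363/140) = 9727947/140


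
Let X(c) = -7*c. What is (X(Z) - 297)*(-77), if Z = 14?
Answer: 30415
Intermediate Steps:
(X(Z) - 297)*(-77) = (-7*14 - 297)*(-77) = (-98 - 297)*(-77) = -395*(-77) = 30415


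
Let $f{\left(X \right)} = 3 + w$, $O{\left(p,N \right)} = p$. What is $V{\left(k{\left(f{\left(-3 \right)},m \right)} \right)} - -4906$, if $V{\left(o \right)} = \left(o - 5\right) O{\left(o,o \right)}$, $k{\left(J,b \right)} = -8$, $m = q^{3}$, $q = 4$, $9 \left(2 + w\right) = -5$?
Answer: $5010$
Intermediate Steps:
$w = - \frac{23}{9}$ ($w = -2 + \frac{1}{9} \left(-5\right) = -2 - \frac{5}{9} = - \frac{23}{9} \approx -2.5556$)
$m = 64$ ($m = 4^{3} = 64$)
$f{\left(X \right)} = \frac{4}{9}$ ($f{\left(X \right)} = 3 - \frac{23}{9} = \frac{4}{9}$)
$V{\left(o \right)} = o \left(-5 + o\right)$ ($V{\left(o \right)} = \left(o - 5\right) o = \left(-5 + o\right) o = o \left(-5 + o\right)$)
$V{\left(k{\left(f{\left(-3 \right)},m \right)} \right)} - -4906 = - 8 \left(-5 - 8\right) - -4906 = \left(-8\right) \left(-13\right) + 4906 = 104 + 4906 = 5010$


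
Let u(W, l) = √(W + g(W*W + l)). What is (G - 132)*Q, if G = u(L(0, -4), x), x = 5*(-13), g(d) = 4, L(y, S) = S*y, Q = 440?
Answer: -57200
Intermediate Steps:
x = -65
u(W, l) = √(4 + W) (u(W, l) = √(W + 4) = √(4 + W))
G = 2 (G = √(4 - 4*0) = √(4 + 0) = √4 = 2)
(G - 132)*Q = (2 - 132)*440 = -130*440 = -57200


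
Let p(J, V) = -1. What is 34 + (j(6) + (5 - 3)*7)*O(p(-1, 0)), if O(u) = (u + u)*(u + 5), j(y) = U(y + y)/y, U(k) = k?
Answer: -94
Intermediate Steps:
j(y) = 2 (j(y) = (y + y)/y = (2*y)/y = 2)
O(u) = 2*u*(5 + u) (O(u) = (2*u)*(5 + u) = 2*u*(5 + u))
34 + (j(6) + (5 - 3)*7)*O(p(-1, 0)) = 34 + (2 + (5 - 3)*7)*(2*(-1)*(5 - 1)) = 34 + (2 + 2*7)*(2*(-1)*4) = 34 + (2 + 14)*(-8) = 34 + 16*(-8) = 34 - 128 = -94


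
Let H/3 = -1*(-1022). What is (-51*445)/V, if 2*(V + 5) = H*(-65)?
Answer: 4539/19930 ≈ 0.22775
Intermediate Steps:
H = 3066 (H = 3*(-1*(-1022)) = 3*1022 = 3066)
V = -99650 (V = -5 + (3066*(-65))/2 = -5 + (½)*(-199290) = -5 - 99645 = -99650)
(-51*445)/V = -51*445/(-99650) = -22695*(-1/99650) = 4539/19930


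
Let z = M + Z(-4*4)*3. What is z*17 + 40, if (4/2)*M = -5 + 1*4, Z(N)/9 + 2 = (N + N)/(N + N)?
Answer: -855/2 ≈ -427.50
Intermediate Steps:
Z(N) = -9 (Z(N) = -18 + 9*((N + N)/(N + N)) = -18 + 9*((2*N)/((2*N))) = -18 + 9*((2*N)*(1/(2*N))) = -18 + 9*1 = -18 + 9 = -9)
M = -½ (M = (-5 + 1*4)/2 = (-5 + 4)/2 = (½)*(-1) = -½ ≈ -0.50000)
z = -55/2 (z = -½ - 9*3 = -½ - 27 = -55/2 ≈ -27.500)
z*17 + 40 = -55/2*17 + 40 = -935/2 + 40 = -855/2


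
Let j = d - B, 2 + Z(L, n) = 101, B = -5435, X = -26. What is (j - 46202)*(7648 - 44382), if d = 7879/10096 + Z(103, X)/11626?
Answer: 43942851936210379/29344024 ≈ 1.4975e+9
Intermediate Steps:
Z(L, n) = 99 (Z(L, n) = -2 + 101 = 99)
d = 46300379/58688048 (d = 7879/10096 + 99/11626 = 46300379/58688048 ≈ 0.78892)
j = 319015841259/58688048 (j = 46300379/58688048 - 1*(-5435) = 46300379/58688048 + 5435 = 319015841259/58688048 ≈ 5435.8)
(j - 46202)*(7648 - 44382) = (319015841259/58688048 - 46202)*(7648 - 44382) = -2392489352437/58688048*(-36734) = 43942851936210379/29344024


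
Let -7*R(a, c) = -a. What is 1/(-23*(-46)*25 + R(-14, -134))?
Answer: 1/26448 ≈ 3.7810e-5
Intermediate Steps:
R(a, c) = a/7 (R(a, c) = -(-1)*a/7 = a/7)
1/(-23*(-46)*25 + R(-14, -134)) = 1/(-23*(-46)*25 + (⅐)*(-14)) = 1/(1058*25 - 2) = 1/(26450 - 2) = 1/26448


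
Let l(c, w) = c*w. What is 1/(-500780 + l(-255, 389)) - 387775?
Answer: -232655305626/599975 ≈ -3.8778e+5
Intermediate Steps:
1/(-500780 + l(-255, 389)) - 387775 = 1/(-500780 - 255*389) - 387775 = 1/(-500780 - 99195) - 387775 = 1/(-599975) - 387775 = -1/599975 - 387775 = -232655305626/599975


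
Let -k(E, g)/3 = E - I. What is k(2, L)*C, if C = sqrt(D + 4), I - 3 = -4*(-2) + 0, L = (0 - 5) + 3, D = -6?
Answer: 27*I*sqrt(2) ≈ 38.184*I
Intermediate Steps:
L = -2 (L = -5 + 3 = -2)
I = 11 (I = 3 + (-4*(-2) + 0) = 3 + (8 + 0) = 3 + 8 = 11)
k(E, g) = 33 - 3*E (k(E, g) = -3*(E - 1*11) = -3*(E - 11) = -3*(-11 + E) = 33 - 3*E)
C = I*sqrt(2) (C = sqrt(-6 + 4) = sqrt(-2) = I*sqrt(2) ≈ 1.4142*I)
k(2, L)*C = (33 - 3*2)*(I*sqrt(2)) = (33 - 6)*(I*sqrt(2)) = 27*(I*sqrt(2)) = 27*I*sqrt(2)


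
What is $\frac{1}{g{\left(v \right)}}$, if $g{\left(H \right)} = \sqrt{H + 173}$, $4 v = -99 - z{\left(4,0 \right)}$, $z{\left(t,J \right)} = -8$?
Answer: $\frac{2 \sqrt{601}}{601} \approx 0.081582$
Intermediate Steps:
$v = - \frac{91}{4}$ ($v = \frac{-99 - -8}{4} = \frac{-99 + 8}{4} = \frac{1}{4} \left(-91\right) = - \frac{91}{4} \approx -22.75$)
$g{\left(H \right)} = \sqrt{173 + H}$
$\frac{1}{g{\left(v \right)}} = \frac{1}{\sqrt{173 - \frac{91}{4}}} = \frac{1}{\sqrt{\frac{601}{4}}} = \frac{1}{\frac{1}{2} \sqrt{601}} = \frac{2 \sqrt{601}}{601}$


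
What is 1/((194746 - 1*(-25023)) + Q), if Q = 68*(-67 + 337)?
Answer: 1/238129 ≈ 4.1994e-6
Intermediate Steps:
Q = 18360 (Q = 68*270 = 18360)
1/((194746 - 1*(-25023)) + Q) = 1/((194746 - 1*(-25023)) + 18360) = 1/((194746 + 25023) + 18360) = 1/(219769 + 18360) = 1/238129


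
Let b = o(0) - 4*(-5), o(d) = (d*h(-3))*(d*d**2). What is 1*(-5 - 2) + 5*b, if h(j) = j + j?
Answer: 93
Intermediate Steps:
h(j) = 2*j
o(d) = -6*d**4 (o(d) = (d*(2*(-3)))*(d*d**2) = (d*(-6))*d**3 = (-6*d)*d**3 = -6*d**4)
b = 20 (b = -6*0**4 - 4*(-5) = -6*0 + 20 = 0 + 20 = 20)
1*(-5 - 2) + 5*b = 1*(-5 - 2) + 5*20 = 1*(-7) + 100 = -7 + 100 = 93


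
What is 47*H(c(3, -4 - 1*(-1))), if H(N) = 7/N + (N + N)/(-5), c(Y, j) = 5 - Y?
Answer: 1269/10 ≈ 126.90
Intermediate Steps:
H(N) = 7/N - 2*N/5 (H(N) = 7/N + (2*N)*(-1/5) = 7/N - 2*N/5)
47*H(c(3, -4 - 1*(-1))) = 47*(7/(5 - 1*3) - 2*(5 - 1*3)/5) = 47*(7/(5 - 3) - 2*(5 - 3)/5) = 47*(7/2 - 2/5*2) = 47*(7*(1/2) - 4/5) = 47*(7/2 - 4/5) = 47*(27/10) = 1269/10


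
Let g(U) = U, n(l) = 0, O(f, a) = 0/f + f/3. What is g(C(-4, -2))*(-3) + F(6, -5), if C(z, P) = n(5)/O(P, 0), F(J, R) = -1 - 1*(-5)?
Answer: 4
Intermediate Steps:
F(J, R) = 4 (F(J, R) = -1 + 5 = 4)
O(f, a) = f/3 (O(f, a) = 0 + f*(1/3) = 0 + f/3 = f/3)
C(z, P) = 0 (C(z, P) = 0/((P/3)) = 0*(3/P) = 0)
g(C(-4, -2))*(-3) + F(6, -5) = 0*(-3) + 4 = 0 + 4 = 4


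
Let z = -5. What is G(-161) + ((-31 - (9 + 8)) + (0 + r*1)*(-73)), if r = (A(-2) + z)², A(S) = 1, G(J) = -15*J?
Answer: 1199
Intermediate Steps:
r = 16 (r = (1 - 5)² = (-4)² = 16)
G(-161) + ((-31 - (9 + 8)) + (0 + r*1)*(-73)) = -15*(-161) + ((-31 - (9 + 8)) + (0 + 16*1)*(-73)) = 2415 + ((-31 - 1*17) + (0 + 16)*(-73)) = 2415 + ((-31 - 17) + 16*(-73)) = 2415 + (-48 - 1168) = 2415 - 1216 = 1199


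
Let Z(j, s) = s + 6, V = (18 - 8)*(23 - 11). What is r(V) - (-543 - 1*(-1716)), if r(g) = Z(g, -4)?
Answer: -1171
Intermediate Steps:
V = 120 (V = 10*12 = 120)
Z(j, s) = 6 + s
r(g) = 2 (r(g) = 6 - 4 = 2)
r(V) - (-543 - 1*(-1716)) = 2 - (-543 - 1*(-1716)) = 2 - (-543 + 1716) = 2 - 1*1173 = 2 - 1173 = -1171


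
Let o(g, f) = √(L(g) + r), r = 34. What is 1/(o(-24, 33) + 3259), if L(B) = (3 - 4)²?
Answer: 3259/10621046 - √35/10621046 ≈ 0.00030629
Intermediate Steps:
L(B) = 1 (L(B) = (-1)² = 1)
o(g, f) = √35 (o(g, f) = √(1 + 34) = √35)
1/(o(-24, 33) + 3259) = 1/(√35 + 3259) = 1/(3259 + √35)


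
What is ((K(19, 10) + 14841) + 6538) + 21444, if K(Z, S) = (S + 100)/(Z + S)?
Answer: 1241977/29 ≈ 42827.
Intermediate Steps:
K(Z, S) = (100 + S)/(S + Z)
((K(19, 10) + 14841) + 6538) + 21444 = (((100 + 10)/(10 + 19) + 14841) + 6538) + 21444 = ((110/29 + 14841) + 6538) + 21444 = (430499/29 + 6538) + 21444 = 620101/29 + 21444 = 1241977/29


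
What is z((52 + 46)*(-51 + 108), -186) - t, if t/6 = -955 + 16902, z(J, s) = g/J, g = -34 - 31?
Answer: -534479717/5586 ≈ -95682.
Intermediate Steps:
g = -65
z(J, s) = -65/J
t = 95682 (t = 6*(-955 + 16902) = 6*15947 = 95682)
z((52 + 46)*(-51 + 108), -186) - t = -65*1/((-51 + 108)*(52 + 46)) - 1*95682 = -65/(98*57) - 95682 = -65/5586 - 95682 = -534479717/5586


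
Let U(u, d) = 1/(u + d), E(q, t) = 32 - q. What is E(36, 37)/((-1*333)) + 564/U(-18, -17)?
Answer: -6573416/333 ≈ -19740.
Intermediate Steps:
U(u, d) = 1/(d + u)
E(36, 37)/((-1*333)) + 564/U(-18, -17) = (32 - 1*36)/((-1*333)) + 564/(1/(-17 - 18)) = (32 - 36)/(-333) + 564/(1/(-35)) = -4*(-1/333) + 564/(-1/35) = 4/333 + 564*(-35) = 4/333 - 19740 = -6573416/333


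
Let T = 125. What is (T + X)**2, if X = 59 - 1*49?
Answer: 18225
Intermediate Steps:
X = 10 (X = 59 - 49 = 10)
(T + X)**2 = (125 + 10)**2 = 135**2 = 18225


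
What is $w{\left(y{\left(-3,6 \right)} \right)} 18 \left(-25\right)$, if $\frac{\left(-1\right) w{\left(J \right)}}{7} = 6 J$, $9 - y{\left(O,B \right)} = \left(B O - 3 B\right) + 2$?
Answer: $812700$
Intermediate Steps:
$y{\left(O,B \right)} = 7 + 3 B - B O$ ($y{\left(O,B \right)} = 9 - \left(\left(B O - 3 B\right) + 2\right) = 9 - \left(\left(- 3 B + B O\right) + 2\right) = 9 - \left(2 - 3 B + B O\right) = 7 + 3 B - B O$)
$w{\left(J \right)} = - 42 J$ ($w{\left(J \right)} = - 7 \cdot 6 J = - 42 J$)
$w{\left(y{\left(-3,6 \right)} \right)} 18 \left(-25\right) = - 42 \left(7 + 3 \cdot 6 - 6 \left(-3\right)\right) 18 \left(-25\right) = - 42 \left(7 + 18 + 18\right) 18 \left(-25\right) = \left(-42\right) 43 \cdot 18 \left(-25\right) = \left(-1806\right) 18 \left(-25\right) = \left(-32508\right) \left(-25\right) = 812700$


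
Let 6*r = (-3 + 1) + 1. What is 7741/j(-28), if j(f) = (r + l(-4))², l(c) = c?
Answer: 278676/625 ≈ 445.88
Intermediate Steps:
r = -⅙ (r = ((-3 + 1) + 1)/6 = (-2 + 1)/6 = (⅙)*(-1) = -⅙ ≈ -0.16667)
j(f) = 625/36 (j(f) = (-⅙ - 4)² = (-25/6)² = 625/36)
7741/j(-28) = 7741/(625/36) = 7741*(36/625) = 278676/625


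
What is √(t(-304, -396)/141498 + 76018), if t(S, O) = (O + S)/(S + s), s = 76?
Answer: √11213163742718958/384066 ≈ 275.71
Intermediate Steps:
t(S, O) = (O + S)/(76 + S) (t(S, O) = (O + S)/(S + 76) = (O + S)/(76 + S))
√(t(-304, -396)/141498 + 76018) = √(((-396 - 304)/(76 - 304))/141498 + 76018) = √((-700/(-228))*(1/141498) + 76018) = √(-1/228*(-700)*(1/141498) + 76018) = √((175/57)*(1/141498) + 76018) = √(25/1152198 + 76018) = √(87587787589/1152198) = √11213163742718958/384066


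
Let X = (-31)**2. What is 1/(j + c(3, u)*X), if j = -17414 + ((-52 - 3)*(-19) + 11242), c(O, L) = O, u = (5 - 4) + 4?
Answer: -1/2244 ≈ -0.00044563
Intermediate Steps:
u = 5 (u = 1 + 4 = 5)
X = 961
j = -5127 (j = -17414 + (-55*(-19) + 11242) = -17414 + (1045 + 11242) = -17414 + 12287 = -5127)
1/(j + c(3, u)*X) = 1/(-5127 + 3*961) = 1/(-5127 + 2883) = 1/(-2244) = -1/2244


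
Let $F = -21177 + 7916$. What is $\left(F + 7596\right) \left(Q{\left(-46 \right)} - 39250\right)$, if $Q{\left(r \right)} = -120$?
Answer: $223031050$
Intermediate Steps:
$F = -13261$
$\left(F + 7596\right) \left(Q{\left(-46 \right)} - 39250\right) = \left(-13261 + 7596\right) \left(-120 - 39250\right) = \left(-5665\right) \left(-39370\right) = 223031050$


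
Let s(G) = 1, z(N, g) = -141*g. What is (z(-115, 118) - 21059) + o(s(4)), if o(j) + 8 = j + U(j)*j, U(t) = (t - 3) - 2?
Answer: -37708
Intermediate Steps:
U(t) = -5 + t (U(t) = (-3 + t) - 2 = -5 + t)
o(j) = -8 + j + j*(-5 + j) (o(j) = -8 + (j + (-5 + j)*j) = -8 + (j + j*(-5 + j)) = -8 + j + j*(-5 + j))
(z(-115, 118) - 21059) + o(s(4)) = (-141*118 - 21059) + (-8 + 1 + 1*(-5 + 1)) = (-16638 - 21059) + (-8 + 1 + 1*(-4)) = -37697 + (-8 + 1 - 4) = -37697 - 11 = -37708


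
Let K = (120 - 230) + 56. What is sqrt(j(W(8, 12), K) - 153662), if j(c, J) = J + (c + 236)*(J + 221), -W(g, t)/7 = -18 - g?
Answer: I*sqrt(83910) ≈ 289.67*I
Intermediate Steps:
K = -54 (K = -110 + 56 = -54)
W(g, t) = 126 + 7*g (W(g, t) = -7*(-18 - g) = 126 + 7*g)
j(c, J) = J + (221 + J)*(236 + c) (j(c, J) = J + (236 + c)*(221 + J) = J + (221 + J)*(236 + c))
sqrt(j(W(8, 12), K) - 153662) = sqrt((52156 + 221*(126 + 7*8) + 237*(-54) - 54*(126 + 7*8)) - 153662) = sqrt((52156 + 221*(126 + 56) - 12798 - 54*(126 + 56)) - 153662) = sqrt((52156 + 221*182 - 12798 - 54*182) - 153662) = sqrt((52156 + 40222 - 12798 - 9828) - 153662) = sqrt(69752 - 153662) = sqrt(-83910) = I*sqrt(83910)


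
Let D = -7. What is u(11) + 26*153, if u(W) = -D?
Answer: 3985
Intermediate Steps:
u(W) = 7 (u(W) = -1*(-7) = 7)
u(11) + 26*153 = 7 + 26*153 = 7 + 3978 = 3985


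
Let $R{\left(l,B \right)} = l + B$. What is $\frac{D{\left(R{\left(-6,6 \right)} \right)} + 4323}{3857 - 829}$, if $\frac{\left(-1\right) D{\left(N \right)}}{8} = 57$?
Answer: $\frac{3867}{3028} \approx 1.2771$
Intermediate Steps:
$R{\left(l,B \right)} = B + l$
$D{\left(N \right)} = -456$ ($D{\left(N \right)} = \left(-8\right) 57 = -456$)
$\frac{D{\left(R{\left(-6,6 \right)} \right)} + 4323}{3857 - 829} = \frac{-456 + 4323}{3857 - 829} = \frac{3867}{3028}$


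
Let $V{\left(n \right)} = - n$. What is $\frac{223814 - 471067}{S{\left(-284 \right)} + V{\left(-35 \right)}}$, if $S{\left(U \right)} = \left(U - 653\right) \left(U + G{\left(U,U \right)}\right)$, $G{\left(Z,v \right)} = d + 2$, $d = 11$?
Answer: $- \frac{247253}{253962} \approx -0.97358$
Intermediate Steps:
$G{\left(Z,v \right)} = 13$ ($G{\left(Z,v \right)} = 11 + 2 = 13$)
$S{\left(U \right)} = \left(-653 + U\right) \left(13 + U\right)$ ($S{\left(U \right)} = \left(U - 653\right) \left(U + 13\right) = \left(-653 + U\right) \left(13 + U\right)$)
$\frac{223814 - 471067}{S{\left(-284 \right)} + V{\left(-35 \right)}} = \frac{223814 - 471067}{\left(-8489 + \left(-284\right)^{2} - -181760\right) - -35} = - \frac{247253}{\left(-8489 + 80656 + 181760\right) + 35} = - \frac{247253}{253927 + 35} = - \frac{247253}{253962}$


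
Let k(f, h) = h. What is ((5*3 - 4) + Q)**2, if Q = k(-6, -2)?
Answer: 81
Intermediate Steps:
Q = -2
((5*3 - 4) + Q)**2 = ((5*3 - 4) - 2)**2 = ((15 - 4) - 2)**2 = (11 - 2)**2 = 9**2 = 81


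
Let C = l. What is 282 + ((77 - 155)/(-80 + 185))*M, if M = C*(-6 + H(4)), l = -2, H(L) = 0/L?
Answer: 9558/35 ≈ 273.09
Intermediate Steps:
H(L) = 0
C = -2
M = 12 (M = -2*(-6 + 0) = -2*(-6) = 12)
282 + ((77 - 155)/(-80 + 185))*M = 282 + ((77 - 155)/(-80 + 185))*12 = 282 - 78/105*12 = 282 - 78*1/105*12 = 282 - 26/35*12 = 282 - 312/35 = 9558/35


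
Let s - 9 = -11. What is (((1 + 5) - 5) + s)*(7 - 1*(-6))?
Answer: -13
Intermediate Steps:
s = -2 (s = 9 - 11 = -2)
(((1 + 5) - 5) + s)*(7 - 1*(-6)) = (((1 + 5) - 5) - 2)*(7 - 1*(-6)) = ((6 - 5) - 2)*(7 + 6) = (1 - 2)*13 = -1*13 = -13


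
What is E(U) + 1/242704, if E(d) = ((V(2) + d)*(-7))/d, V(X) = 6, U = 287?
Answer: -71112231/9950864 ≈ -7.1463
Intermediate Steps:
E(d) = (-42 - 7*d)/d (E(d) = ((6 + d)*(-7))/d = (-42 - 7*d)/d)
E(U) + 1/242704 = (-7 - 42/287) + 1/242704 = (-7 - 42*1/287) + 1/242704 = (-7 - 6/41) + 1/242704 = -293/41 + 1/242704 = -71112231/9950864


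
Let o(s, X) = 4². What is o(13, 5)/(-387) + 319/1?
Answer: 123437/387 ≈ 318.96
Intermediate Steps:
o(s, X) = 16
o(13, 5)/(-387) + 319/1 = 16/(-387) + 319/1 = 16*(-1/387) + 319*1 = -16/387 + 319 = 123437/387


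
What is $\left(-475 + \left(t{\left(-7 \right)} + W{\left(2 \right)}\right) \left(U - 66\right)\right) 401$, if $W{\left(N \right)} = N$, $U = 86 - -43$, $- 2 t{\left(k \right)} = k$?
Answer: $- \frac{103057}{2} \approx -51529.0$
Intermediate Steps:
$t{\left(k \right)} = - \frac{k}{2}$
$U = 129$ ($U = 86 + 43 = 129$)
$\left(-475 + \left(t{\left(-7 \right)} + W{\left(2 \right)}\right) \left(U - 66\right)\right) 401 = \left(-475 + \left(\left(- \frac{1}{2}\right) \left(-7\right) + 2\right) \left(129 - 66\right)\right) 401 = \left(-475 + \left(\frac{7}{2} + 2\right) 63\right) 401 = \left(-475 + \frac{11}{2} \cdot 63\right) 401 = \left(-475 + \frac{693}{2}\right) 401 = \left(- \frac{257}{2}\right) 401 = - \frac{103057}{2}$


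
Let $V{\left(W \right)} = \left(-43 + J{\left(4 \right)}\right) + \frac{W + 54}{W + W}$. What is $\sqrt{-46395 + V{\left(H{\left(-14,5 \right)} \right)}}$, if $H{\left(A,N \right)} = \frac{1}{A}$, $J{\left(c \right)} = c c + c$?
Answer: $\frac{3 i \sqrt{20798}}{2} \approx 216.32 i$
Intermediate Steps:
$J{\left(c \right)} = c + c^{2}$ ($J{\left(c \right)} = c^{2} + c = c + c^{2}$)
$V{\left(W \right)} = -23 + \frac{54 + W}{2 W}$ ($V{\left(W \right)} = \left(-43 + 4 \left(1 + 4\right)\right) + \frac{W + 54}{W + W} = \left(-43 + 4 \cdot 5\right) + \frac{54 + W}{2 W} = \left(-43 + 20\right) + \left(54 + W\right) \frac{1}{2 W} = -23 + \frac{54 + W}{2 W}$)
$\sqrt{-46395 + V{\left(H{\left(-14,5 \right)} \right)}} = \sqrt{-46395 + \left(- \frac{45}{2} + \frac{27}{\frac{1}{-14}}\right)} = \sqrt{-46395 + \left(- \frac{45}{2} + \frac{27}{- \frac{1}{14}}\right)} = \sqrt{-46395 + \left(- \frac{45}{2} + 27 \left(-14\right)\right)} = \sqrt{-46395 - \frac{801}{2}} = \sqrt{- \frac{93591}{2}} = \frac{3 i \sqrt{20798}}{2}$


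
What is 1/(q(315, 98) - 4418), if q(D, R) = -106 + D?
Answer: -1/4209 ≈ -0.00023759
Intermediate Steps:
1/(q(315, 98) - 4418) = 1/((-106 + 315) - 4418) = 1/(209 - 4418) = 1/(-4209) = -1/4209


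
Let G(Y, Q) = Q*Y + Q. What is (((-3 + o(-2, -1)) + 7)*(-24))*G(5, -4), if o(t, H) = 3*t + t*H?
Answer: 0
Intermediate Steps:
o(t, H) = 3*t + H*t
G(Y, Q) = Q + Q*Y
(((-3 + o(-2, -1)) + 7)*(-24))*G(5, -4) = (((-3 - 2*(3 - 1)) + 7)*(-24))*(-4*(1 + 5)) = (((-3 - 2*2) + 7)*(-24))*(-4*6) = (((-3 - 4) + 7)*(-24))*(-24) = ((-7 + 7)*(-24))*(-24) = (0*(-24))*(-24) = 0*(-24) = 0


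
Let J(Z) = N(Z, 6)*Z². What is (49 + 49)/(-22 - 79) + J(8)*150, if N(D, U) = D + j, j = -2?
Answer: 5817502/101 ≈ 57599.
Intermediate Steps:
N(D, U) = -2 + D (N(D, U) = D - 2 = -2 + D)
J(Z) = Z²*(-2 + Z) (J(Z) = (-2 + Z)*Z² = Z²*(-2 + Z))
(49 + 49)/(-22 - 79) + J(8)*150 = (49 + 49)/(-22 - 79) + (8²*(-2 + 8))*150 = 98/(-101) + (64*6)*150 = 98*(-1/101) + 384*150 = -98/101 + 57600 = 5817502/101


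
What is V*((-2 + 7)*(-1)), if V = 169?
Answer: -845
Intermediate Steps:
V*((-2 + 7)*(-1)) = 169*((-2 + 7)*(-1)) = 169*(5*(-1)) = 169*(-5) = -845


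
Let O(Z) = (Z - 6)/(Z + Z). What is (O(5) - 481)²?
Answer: 23145721/100 ≈ 2.3146e+5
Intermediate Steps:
O(Z) = (-6 + Z)/(2*Z) (O(Z) = (-6 + Z)/((2*Z)) = (-6 + Z)*(1/(2*Z)) = (-6 + Z)/(2*Z))
(O(5) - 481)² = ((½)*(-6 + 5)/5 - 481)² = ((½)*(⅕)*(-1) - 481)² = (-⅒ - 481)² = (-4811/10)² = 23145721/100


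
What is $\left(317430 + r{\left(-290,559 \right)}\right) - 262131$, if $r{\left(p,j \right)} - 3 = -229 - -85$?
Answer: $55158$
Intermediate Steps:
$r{\left(p,j \right)} = -141$ ($r{\left(p,j \right)} = 3 - 144 = -141$)
$\left(317430 + r{\left(-290,559 \right)}\right) - 262131 = \left(317430 - 141\right) - 262131 = 317289 - 262131 = 55158$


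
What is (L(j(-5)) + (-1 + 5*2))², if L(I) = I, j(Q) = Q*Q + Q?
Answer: 841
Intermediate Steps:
j(Q) = Q + Q² (j(Q) = Q² + Q = Q + Q²)
(L(j(-5)) + (-1 + 5*2))² = (-5*(1 - 5) + (-1 + 5*2))² = (-5*(-4) + (-1 + 10))² = (20 + 9)² = 29² = 841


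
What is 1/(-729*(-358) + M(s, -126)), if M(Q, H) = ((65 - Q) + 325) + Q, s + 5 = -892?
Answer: 1/261372 ≈ 3.8260e-6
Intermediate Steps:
s = -897 (s = -5 - 892 = -897)
M(Q, H) = 390 (M(Q, H) = (390 - Q) + Q = 390)
1/(-729*(-358) + M(s, -126)) = 1/(-729*(-358) + 390) = 1/(260982 + 390) = 1/261372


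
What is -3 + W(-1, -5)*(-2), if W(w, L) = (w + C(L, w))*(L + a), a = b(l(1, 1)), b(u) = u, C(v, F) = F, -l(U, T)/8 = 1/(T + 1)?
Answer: -39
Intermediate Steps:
l(U, T) = -8/(1 + T) (l(U, T) = -8/(T + 1) = -8/(1 + T))
a = -4 (a = -8/(1 + 1) = -8/2 = -8*½ = -4)
W(w, L) = 2*w*(-4 + L) (W(w, L) = (w + w)*(L - 4) = (2*w)*(-4 + L) = 2*w*(-4 + L))
-3 + W(-1, -5)*(-2) = -3 + (2*(-1)*(-4 - 5))*(-2) = -3 + (2*(-1)*(-9))*(-2) = -3 + 18*(-2) = -3 - 36 = -39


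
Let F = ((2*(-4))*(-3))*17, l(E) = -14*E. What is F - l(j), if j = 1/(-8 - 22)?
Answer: 6113/15 ≈ 407.53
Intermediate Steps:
j = -1/30 (j = 1/(-30) = -1/30 ≈ -0.033333)
F = 408 (F = -8*(-3)*17 = 24*17 = 408)
F - l(j) = 408 - (-14)*(-1)/30 = 408 - 1*7/15 = 408 - 7/15 = 6113/15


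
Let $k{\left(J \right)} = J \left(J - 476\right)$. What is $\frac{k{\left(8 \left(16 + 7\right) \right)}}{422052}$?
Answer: $- \frac{13432}{105513} \approx -0.1273$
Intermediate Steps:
$k{\left(J \right)} = J \left(-476 + J\right)$
$\frac{k{\left(8 \left(16 + 7\right) \right)}}{422052} = \frac{8 \left(16 + 7\right) \left(-476 + 8 \left(16 + 7\right)\right)}{422052} = 8 \cdot 23 \left(-476 + 8 \cdot 23\right) \frac{1}{422052} = 184 \left(-476 + 184\right) \frac{1}{422052} = 184 \left(-292\right) \frac{1}{422052} = \left(-53728\right) \frac{1}{422052} = - \frac{13432}{105513}$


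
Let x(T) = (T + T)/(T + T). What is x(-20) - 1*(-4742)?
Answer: 4743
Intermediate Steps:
x(T) = 1 (x(T) = (2*T)/((2*T)) = (2*T)*(1/(2*T)) = 1)
x(-20) - 1*(-4742) = 1 - 1*(-4742) = 1 + 4742 = 4743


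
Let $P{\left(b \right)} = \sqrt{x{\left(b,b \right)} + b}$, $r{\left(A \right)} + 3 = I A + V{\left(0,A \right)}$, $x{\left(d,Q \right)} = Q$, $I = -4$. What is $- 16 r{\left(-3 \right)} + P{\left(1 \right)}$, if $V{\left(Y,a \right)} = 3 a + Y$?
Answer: $\sqrt{2} \approx 1.4142$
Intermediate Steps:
$V{\left(Y,a \right)} = Y + 3 a$
$r{\left(A \right)} = -3 - A$ ($r{\left(A \right)} = -3 + \left(- 4 A + \left(0 + 3 A\right)\right) = -3 + \left(- 4 A + 3 A\right) = -3 - A$)
$P{\left(b \right)} = \sqrt{2} \sqrt{b}$ ($P{\left(b \right)} = \sqrt{b + b} = \sqrt{2 b} = \sqrt{2} \sqrt{b}$)
$- 16 r{\left(-3 \right)} + P{\left(1 \right)} = - 16 \left(-3 - -3\right) + \sqrt{2} \sqrt{1} = - 16 \left(-3 + 3\right) + \sqrt{2} \cdot 1 = \left(-16\right) 0 + \sqrt{2} = 0 + \sqrt{2} = \sqrt{2}$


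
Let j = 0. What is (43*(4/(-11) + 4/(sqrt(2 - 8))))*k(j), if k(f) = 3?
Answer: -516/11 - 86*I*sqrt(6) ≈ -46.909 - 210.66*I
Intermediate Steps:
(43*(4/(-11) + 4/(sqrt(2 - 8))))*k(j) = (43*(4/(-11) + 4/(sqrt(2 - 8))))*3 = (43*(4*(-1/11) + 4/(sqrt(-6))))*3 = (43*(-4/11 + 4/((I*sqrt(6)))))*3 = (43*(-4/11 + 4*(-I*sqrt(6)/6)))*3 = (43*(-4/11 - 2*I*sqrt(6)/3))*3 = (-172/11 - 86*I*sqrt(6)/3)*3 = -516/11 - 86*I*sqrt(6)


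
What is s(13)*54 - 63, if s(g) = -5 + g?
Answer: 369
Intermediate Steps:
s(13)*54 - 63 = (-5 + 13)*54 - 63 = 8*54 - 63 = 432 - 63 = 369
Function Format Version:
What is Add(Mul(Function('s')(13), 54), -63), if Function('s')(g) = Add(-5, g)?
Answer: 369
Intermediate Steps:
Add(Mul(Function('s')(13), 54), -63) = Add(Mul(Add(-5, 13), 54), -63) = Add(Mul(8, 54), -63) = Add(432, -63) = 369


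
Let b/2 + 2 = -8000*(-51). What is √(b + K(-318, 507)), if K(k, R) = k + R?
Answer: √816185 ≈ 903.43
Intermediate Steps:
K(k, R) = R + k
b = 815996 (b = -4 + 2*(-8000*(-51)) = -4 + 2*408000 = -4 + 816000 = 815996)
√(b + K(-318, 507)) = √(815996 + (507 - 318)) = √(815996 + 189) = √816185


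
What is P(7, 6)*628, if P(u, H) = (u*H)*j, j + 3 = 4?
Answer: 26376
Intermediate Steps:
j = 1 (j = -3 + 4 = 1)
P(u, H) = H*u (P(u, H) = (u*H)*1 = (H*u)*1 = H*u)
P(7, 6)*628 = (6*7)*628 = 42*628 = 26376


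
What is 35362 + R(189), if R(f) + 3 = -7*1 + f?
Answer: 35541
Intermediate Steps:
R(f) = -10 + f (R(f) = -3 + (-7*1 + f) = -3 + (-7 + f) = -10 + f)
35362 + R(189) = 35362 + (-10 + 189) = 35362 + 179 = 35541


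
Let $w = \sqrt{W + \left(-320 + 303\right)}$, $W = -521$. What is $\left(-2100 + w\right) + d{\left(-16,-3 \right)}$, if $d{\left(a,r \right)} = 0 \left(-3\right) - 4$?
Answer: $-2104 + i \sqrt{538} \approx -2104.0 + 23.195 i$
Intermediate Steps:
$d{\left(a,r \right)} = -4$ ($d{\left(a,r \right)} = 0 - 4 = -4$)
$w = i \sqrt{538}$ ($w = \sqrt{-521 + \left(-320 + 303\right)} = \sqrt{-521 - 17} = \sqrt{-538} = i \sqrt{538} \approx 23.195 i$)
$\left(-2100 + w\right) + d{\left(-16,-3 \right)} = \left(-2100 + i \sqrt{538}\right) - 4 = -2104 + i \sqrt{538}$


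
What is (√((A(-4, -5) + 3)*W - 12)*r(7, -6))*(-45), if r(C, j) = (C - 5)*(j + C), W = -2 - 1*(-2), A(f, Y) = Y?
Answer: -180*I*√3 ≈ -311.77*I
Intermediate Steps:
W = 0 (W = -2 + 2 = 0)
r(C, j) = (-5 + C)*(C + j)
(√((A(-4, -5) + 3)*W - 12)*r(7, -6))*(-45) = (√((-5 + 3)*0 - 12)*(7² - 5*7 - 5*(-6) + 7*(-6)))*(-45) = (√(-2*0 - 12)*(49 - 35 + 30 - 42))*(-45) = (√(0 - 12)*2)*(-45) = (√(-12)*2)*(-45) = ((2*I*√3)*2)*(-45) = (4*I*√3)*(-45) = -180*I*√3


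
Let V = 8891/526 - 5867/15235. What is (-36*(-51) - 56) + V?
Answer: 14396594143/8013610 ≈ 1796.5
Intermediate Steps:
V = 132368343/8013610 (V = 8891*(1/526) - 5867*1/15235 = 8891/526 - 5867/15235 = 132368343/8013610 ≈ 16.518)
(-36*(-51) - 56) + V = (-36*(-51) - 56) + 132368343/8013610 = (1836 - 56) + 132368343/8013610 = 1780 + 132368343/8013610 = 14396594143/8013610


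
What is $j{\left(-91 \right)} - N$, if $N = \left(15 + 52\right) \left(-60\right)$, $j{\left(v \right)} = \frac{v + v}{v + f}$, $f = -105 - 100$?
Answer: $\frac{595051}{148} \approx 4020.6$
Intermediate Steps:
$f = -205$ ($f = -105 - 100 = -205$)
$j{\left(v \right)} = \frac{2 v}{-205 + v}$ ($j{\left(v \right)} = \frac{v + v}{v - 205} = \frac{2 v}{-205 + v}$)
$N = -4020$ ($N = 67 \left(-60\right) = -4020$)
$j{\left(-91 \right)} - N = 2 \left(-91\right) \frac{1}{-205 - 91} - -4020 = 2 \left(-91\right) \frac{1}{-296} + 4020 = 2 \left(-91\right) \left(- \frac{1}{296}\right) + 4020 = \frac{91}{148} + 4020 = \frac{595051}{148}$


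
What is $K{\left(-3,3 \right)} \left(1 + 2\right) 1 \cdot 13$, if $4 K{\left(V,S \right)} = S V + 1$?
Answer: $-78$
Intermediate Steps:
$K{\left(V,S \right)} = \frac{1}{4} + \frac{S V}{4}$ ($K{\left(V,S \right)} = \frac{S V + 1}{4} = \frac{1 + S V}{4} = \frac{1}{4} + \frac{S V}{4}$)
$K{\left(-3,3 \right)} \left(1 + 2\right) 1 \cdot 13 = \left(\frac{1}{4} + \frac{1}{4} \cdot 3 \left(-3\right)\right) \left(1 + 2\right) 1 \cdot 13 = \left(\frac{1}{4} - \frac{9}{4}\right) 3 \cdot 1 \cdot 13 = \left(-2\right) 3 \cdot 13 = \left(-6\right) 13 = -78$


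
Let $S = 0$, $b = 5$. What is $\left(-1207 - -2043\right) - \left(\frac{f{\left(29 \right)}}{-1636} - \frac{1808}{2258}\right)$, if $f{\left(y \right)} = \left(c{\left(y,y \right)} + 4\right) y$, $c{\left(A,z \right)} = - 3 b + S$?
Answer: $\frac{1545247577}{1847044} \approx 836.61$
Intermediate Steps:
$c{\left(A,z \right)} = -15$ ($c{\left(A,z \right)} = \left(-3\right) 5 + 0 = -15 + 0 = -15$)
$f{\left(y \right)} = - 11 y$ ($f{\left(y \right)} = \left(-15 + 4\right) y = - 11 y$)
$\left(-1207 - -2043\right) - \left(\frac{f{\left(29 \right)}}{-1636} - \frac{1808}{2258}\right) = \left(-1207 - -2043\right) - \left(\frac{\left(-11\right) 29}{-1636} - \frac{1808}{2258}\right) = \left(-1207 + 2043\right) - \left(\left(-319\right) \left(- \frac{1}{1636}\right) - \frac{904}{1129}\right) = 836 - \left(\frac{319}{1636} - \frac{904}{1129}\right) = 836 - - \frac{1118793}{1847044} = 836 + \frac{1118793}{1847044} = \frac{1545247577}{1847044}$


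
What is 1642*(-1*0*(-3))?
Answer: 0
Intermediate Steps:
1642*(-1*0*(-3)) = 1642*(0*(-3)) = 1642*0 = 0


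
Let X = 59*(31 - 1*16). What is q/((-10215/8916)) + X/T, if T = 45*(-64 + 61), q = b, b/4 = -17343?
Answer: 618453787/10215 ≈ 60544.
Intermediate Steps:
b = -69372 (b = 4*(-17343) = -69372)
q = -69372
T = -135 (T = 45*(-3) = -135)
X = 885 (X = 59*(31 - 16) = 59*15 = 885)
q/((-10215/8916)) + X/T = -69372/((-10215/8916)) + 885/(-135) = -69372/((-10215*1/8916)) + 885*(-1/135) = -69372/(-3405/2972) - 59/9 = -69372*(-2972/3405) - 59/9 = 68724528/1135 - 59/9 = 618453787/10215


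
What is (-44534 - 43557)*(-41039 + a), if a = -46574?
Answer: 7717916783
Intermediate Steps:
(-44534 - 43557)*(-41039 + a) = (-44534 - 43557)*(-41039 - 46574) = -88091*(-87613) = 7717916783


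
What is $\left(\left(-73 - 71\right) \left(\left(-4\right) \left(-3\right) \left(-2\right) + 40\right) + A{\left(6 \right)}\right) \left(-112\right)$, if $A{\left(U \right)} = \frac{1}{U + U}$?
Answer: $\frac{774116}{3} \approx 2.5804 \cdot 10^{5}$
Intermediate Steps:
$A{\left(U \right)} = \frac{1}{2 U}$
$\left(\left(-73 - 71\right) \left(\left(-4\right) \left(-3\right) \left(-2\right) + 40\right) + A{\left(6 \right)}\right) \left(-112\right) = \left(\left(-73 - 71\right) \left(\left(-4\right) \left(-3\right) \left(-2\right) + 40\right) + \frac{1}{2 \cdot 6}\right) \left(-112\right) = \left(- 144 \left(12 \left(-2\right) + 40\right) + \frac{1}{2} \cdot \frac{1}{6}\right) \left(-112\right) = \left(- 144 \left(-24 + 40\right) + \frac{1}{12}\right) \left(-112\right) = \left(\left(-144\right) 16 + \frac{1}{12}\right) \left(-112\right) = \left(-2304 + \frac{1}{12}\right) \left(-112\right) = \left(- \frac{27647}{12}\right) \left(-112\right) = \frac{774116}{3}$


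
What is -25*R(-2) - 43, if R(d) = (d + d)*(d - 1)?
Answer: -343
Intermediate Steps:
R(d) = 2*d*(-1 + d) (R(d) = (2*d)*(-1 + d) = 2*d*(-1 + d))
-25*R(-2) - 43 = -50*(-2)*(-1 - 2) - 43 = -50*(-2)*(-3) - 43 = -25*12 - 43 = -300 - 43 = -343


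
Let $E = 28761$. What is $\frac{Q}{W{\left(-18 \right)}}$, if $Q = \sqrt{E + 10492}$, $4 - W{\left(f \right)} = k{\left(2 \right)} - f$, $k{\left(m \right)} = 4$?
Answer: $- \frac{\sqrt{39253}}{18} \approx -11.007$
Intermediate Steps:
$W{\left(f \right)} = f$ ($W{\left(f \right)} = 4 - \left(4 - f\right) = 4 + \left(-4 + f\right) = f$)
$Q = \sqrt{39253}$ ($Q = \sqrt{28761 + 10492} = \sqrt{39253} \approx 198.12$)
$\frac{Q}{W{\left(-18 \right)}} = \frac{\sqrt{39253}}{-18} = \sqrt{39253} \left(- \frac{1}{18}\right) = - \frac{\sqrt{39253}}{18}$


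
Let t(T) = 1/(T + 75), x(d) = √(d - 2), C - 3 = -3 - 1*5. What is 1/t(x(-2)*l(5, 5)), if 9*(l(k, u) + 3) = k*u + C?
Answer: 75 - 14*I/9 ≈ 75.0 - 1.5556*I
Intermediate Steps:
C = -5 (C = 3 + (-3 - 1*5) = 3 + (-3 - 5) = 3 - 8 = -5)
x(d) = √(-2 + d)
l(k, u) = -32/9 + k*u/9 (l(k, u) = -3 + (k*u - 5)/9 = -3 + (-5 + k*u)/9 = -3 + (-5/9 + k*u/9) = -32/9 + k*u/9)
t(T) = 1/(75 + T)
1/t(x(-2)*l(5, 5)) = 1/(1/(75 + √(-2 - 2)*(-32/9 + (⅑)*5*5))) = 1/(1/(75 + √(-4)*(-32/9 + 25/9))) = 1/(1/(75 + (2*I)*(-7/9))) = 1/(1/(75 - 14*I/9)) = 1/(81*(75 + 14*I/9)/455821) = 75 - 14*I/9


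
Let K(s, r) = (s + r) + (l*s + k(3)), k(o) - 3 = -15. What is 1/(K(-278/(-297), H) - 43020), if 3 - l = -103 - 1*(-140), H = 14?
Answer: -9/387440 ≈ -2.3229e-5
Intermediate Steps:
k(o) = -12 (k(o) = 3 - 15 = -12)
l = -34 (l = 3 - (-103 - 1*(-140)) = 3 - (-103 + 140) = 3 - 1*37 = 3 - 37 = -34)
K(s, r) = -12 + r - 33*s (K(s, r) = (s + r) + (-34*s - 12) = (r + s) + (-12 - 34*s) = -12 + r - 33*s)
1/(K(-278/(-297), H) - 43020) = 1/((-12 + 14 - (-9174)/(-297)) - 43020) = 1/((-12 + 14 - (-9174)*(-1)/297) - 43020) = 1/((-12 + 14 - 33*278/297) - 43020) = 1/((-12 + 14 - 278/9) - 43020) = 1/(-260/9 - 43020) = 1/(-387440/9) = -9/387440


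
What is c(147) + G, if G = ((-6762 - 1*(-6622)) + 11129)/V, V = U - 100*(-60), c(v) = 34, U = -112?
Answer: 211181/5888 ≈ 35.866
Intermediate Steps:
V = 5888 (V = -112 - 100*(-60) = -112 + 6000 = 5888)
G = 10989/5888 (G = ((-6762 - 1*(-6622)) + 11129)/5888 = ((-6762 + 6622) + 11129)*(1/5888) = (-140 + 11129)*(1/5888) = 10989*(1/5888) = 10989/5888 ≈ 1.8663)
c(147) + G = 34 + 10989/5888 = 211181/5888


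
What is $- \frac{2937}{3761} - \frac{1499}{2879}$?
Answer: $- \frac{14093362}{10827919} \approx -1.3016$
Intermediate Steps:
$- \frac{2937}{3761} - \frac{1499}{2879} = - \frac{14093362}{10827919}$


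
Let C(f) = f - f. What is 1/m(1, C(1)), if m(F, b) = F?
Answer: 1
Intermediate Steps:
C(f) = 0
1/m(1, C(1)) = 1/1 = 1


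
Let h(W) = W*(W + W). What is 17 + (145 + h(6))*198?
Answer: 42983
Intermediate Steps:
h(W) = 2*W² (h(W) = W*(2*W) = 2*W²)
17 + (145 + h(6))*198 = 17 + (145 + 2*6²)*198 = 17 + (145 + 2*36)*198 = 17 + (145 + 72)*198 = 17 + 217*198 = 17 + 42966 = 42983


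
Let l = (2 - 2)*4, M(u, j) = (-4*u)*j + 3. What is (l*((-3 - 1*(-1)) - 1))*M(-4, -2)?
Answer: 0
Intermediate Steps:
M(u, j) = 3 - 4*j*u (M(u, j) = -4*j*u + 3 = 3 - 4*j*u)
l = 0 (l = 0*4 = 0)
(l*((-3 - 1*(-1)) - 1))*M(-4, -2) = (0*((-3 - 1*(-1)) - 1))*(3 - 4*(-2)*(-4)) = (0*((-3 + 1) - 1))*(3 - 32) = (0*(-2 - 1))*(-29) = (0*(-3))*(-29) = 0*(-29) = 0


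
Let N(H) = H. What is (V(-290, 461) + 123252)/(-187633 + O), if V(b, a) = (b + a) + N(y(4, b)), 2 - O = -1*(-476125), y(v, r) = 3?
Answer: -20571/110626 ≈ -0.18595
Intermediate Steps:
O = -476123 (O = 2 - (-1)*(-476125) = 2 - 1*476125 = 2 - 476125 = -476123)
V(b, a) = 3 + a + b (V(b, a) = (b + a) + 3 = (a + b) + 3 = 3 + a + b)
(V(-290, 461) + 123252)/(-187633 + O) = ((3 + 461 - 290) + 123252)/(-187633 - 476123) = (174 + 123252)/(-663756) = 123426*(-1/663756) = -20571/110626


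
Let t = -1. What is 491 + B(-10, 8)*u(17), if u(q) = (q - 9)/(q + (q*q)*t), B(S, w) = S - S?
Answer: 491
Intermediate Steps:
B(S, w) = 0
u(q) = (-9 + q)/(q - q²) (u(q) = (q - 9)/(q + (q*q)*(-1)) = (-9 + q)/(q + q²*(-1)) = (-9 + q)/(q - q²))
491 + B(-10, 8)*u(17) = 491 + 0*((-9 + 17)/(17*(1 - 1*17))) = 491 + 0*((1/17)*8/(1 - 17)) = 491 + 0*((1/17)*8/(-16)) = 491 + 0*((1/17)*(-1/16)*8) = 491 + 0*(-1/34) = 491 + 0 = 491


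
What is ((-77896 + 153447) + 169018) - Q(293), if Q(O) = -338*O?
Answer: 343603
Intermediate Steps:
((-77896 + 153447) + 169018) - Q(293) = ((-77896 + 153447) + 169018) - (-338)*293 = (75551 + 169018) - 1*(-99034) = 244569 + 99034 = 343603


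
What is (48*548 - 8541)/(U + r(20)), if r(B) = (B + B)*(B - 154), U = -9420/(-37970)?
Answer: -67446111/20350978 ≈ -3.3141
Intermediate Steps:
U = 942/3797 (U = -9420*(-1/37970) = 942/3797 ≈ 0.24809)
r(B) = 2*B*(-154 + B) (r(B) = (2*B)*(-154 + B) = 2*B*(-154 + B))
(48*548 - 8541)/(U + r(20)) = (48*548 - 8541)/(942/3797 + 2*20*(-154 + 20)) = (26304 - 8541)/(942/3797 + 2*20*(-134)) = 17763/(942/3797 - 5360) = 17763/(-20350978/3797) = 17763*(-3797/20350978) = -67446111/20350978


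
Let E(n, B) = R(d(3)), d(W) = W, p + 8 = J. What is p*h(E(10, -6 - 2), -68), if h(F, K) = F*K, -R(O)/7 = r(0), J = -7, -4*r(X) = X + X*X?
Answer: 0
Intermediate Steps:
r(X) = -X/4 - X²/4 (r(X) = -(X + X*X)/4 = -(X + X²)/4 = -X/4 - X²/4)
p = -15 (p = -8 - 7 = -15)
R(O) = 0 (R(O) = -(-7)*0*(1 + 0)/4 = -(-7)*0/4 = -7*0 = 0)
E(n, B) = 0
p*h(E(10, -6 - 2), -68) = -0*(-68) = -15*0 = 0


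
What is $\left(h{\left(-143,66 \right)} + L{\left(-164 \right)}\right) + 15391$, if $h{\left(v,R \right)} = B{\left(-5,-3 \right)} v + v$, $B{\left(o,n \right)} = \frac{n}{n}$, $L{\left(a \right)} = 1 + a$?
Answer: $14942$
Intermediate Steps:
$B{\left(o,n \right)} = 1$
$h{\left(v,R \right)} = 2 v$ ($h{\left(v,R \right)} = 1 v + v = v + v = 2 v$)
$\left(h{\left(-143,66 \right)} + L{\left(-164 \right)}\right) + 15391 = \left(2 \left(-143\right) + \left(1 - 164\right)\right) + 15391 = \left(-286 - 163\right) + 15391 = -449 + 15391 = 14942$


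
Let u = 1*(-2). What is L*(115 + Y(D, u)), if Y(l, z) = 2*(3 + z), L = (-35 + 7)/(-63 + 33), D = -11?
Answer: 546/5 ≈ 109.20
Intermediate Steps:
L = 14/15 (L = -28/(-30) = -28*(-1/30) = 14/15 ≈ 0.93333)
u = -2
Y(l, z) = 6 + 2*z
L*(115 + Y(D, u)) = 14*(115 + (6 + 2*(-2)))/15 = 14*(115 + (6 - 4))/15 = 14*(115 + 2)/15 = (14/15)*117 = 546/5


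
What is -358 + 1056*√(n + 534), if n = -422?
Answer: -358 + 4224*√7 ≈ 10818.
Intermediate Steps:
-358 + 1056*√(n + 534) = -358 + 1056*√(-422 + 534) = -358 + 1056*√112 = -358 + 1056*(4*√7) = -358 + 4224*√7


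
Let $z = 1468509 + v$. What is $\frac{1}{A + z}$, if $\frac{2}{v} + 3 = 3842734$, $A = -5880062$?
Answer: $- \frac{3842731}{16952411471241} \approx -2.2668 \cdot 10^{-7}$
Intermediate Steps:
$v = \frac{2}{3842731}$ ($v = \frac{2}{-3 + 3842734} = \frac{2}{3842731} \approx 5.2046 \cdot 10^{-7}$)
$z = \frac{5643085058081}{3842731}$ ($z = 1468509 + \frac{2}{3842731} = \frac{5643085058081}{3842731} \approx 1.4685 \cdot 10^{6}$)
$\frac{1}{A + z} = \frac{1}{-5880062 + \frac{5643085058081}{3842731}} = \frac{1}{- \frac{16952411471241}{3842731}} = - \frac{3842731}{16952411471241}$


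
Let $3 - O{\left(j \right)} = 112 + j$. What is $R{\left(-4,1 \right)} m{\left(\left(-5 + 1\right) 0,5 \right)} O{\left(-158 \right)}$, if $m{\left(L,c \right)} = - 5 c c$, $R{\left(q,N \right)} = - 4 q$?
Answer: $-98000$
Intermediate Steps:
$m{\left(L,c \right)} = - 5 c^{2}$
$O{\left(j \right)} = -109 - j$ ($O{\left(j \right)} = 3 - \left(112 + j\right) = -109 - j$)
$R{\left(-4,1 \right)} m{\left(\left(-5 + 1\right) 0,5 \right)} O{\left(-158 \right)} = \left(-4\right) \left(-4\right) \left(- 5 \cdot 5^{2}\right) \left(-109 - -158\right) = 16 \left(\left(-5\right) 25\right) \left(-109 + 158\right) = 16 \left(-125\right) 49 = \left(-2000\right) 49 = -98000$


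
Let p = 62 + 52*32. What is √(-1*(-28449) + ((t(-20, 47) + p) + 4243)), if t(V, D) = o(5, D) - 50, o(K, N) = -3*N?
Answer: 3*√3803 ≈ 185.01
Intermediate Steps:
p = 1726 (p = 62 + 1664 = 1726)
t(V, D) = -50 - 3*D (t(V, D) = -3*D - 50 = -50 - 3*D)
√(-1*(-28449) + ((t(-20, 47) + p) + 4243)) = √(-1*(-28449) + (((-50 - 3*47) + 1726) + 4243)) = √(28449 + (((-50 - 141) + 1726) + 4243)) = √(28449 + ((-191 + 1726) + 4243)) = √(28449 + (1535 + 4243)) = √(28449 + 5778) = √34227 = 3*√3803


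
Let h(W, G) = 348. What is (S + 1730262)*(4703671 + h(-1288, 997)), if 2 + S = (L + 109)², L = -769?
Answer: 10188246591340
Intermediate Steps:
S = 435598 (S = -2 + (-769 + 109)² = -2 + (-660)² = -2 + 435600 = 435598)
(S + 1730262)*(4703671 + h(-1288, 997)) = (435598 + 1730262)*(4703671 + 348) = 2165860*4704019 = 10188246591340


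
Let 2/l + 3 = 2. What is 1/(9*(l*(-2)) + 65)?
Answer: 1/101 ≈ 0.0099010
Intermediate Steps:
l = -2 (l = 2/(-3 + 2) = 2/(-1) = 2*(-1) = -2)
1/(9*(l*(-2)) + 65) = 1/(9*(-2*(-2)) + 65) = 1/(9*4 + 65) = 1/(36 + 65) = 1/101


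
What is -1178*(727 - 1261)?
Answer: 629052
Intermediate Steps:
-1178*(727 - 1261) = -1178*(-534) = 629052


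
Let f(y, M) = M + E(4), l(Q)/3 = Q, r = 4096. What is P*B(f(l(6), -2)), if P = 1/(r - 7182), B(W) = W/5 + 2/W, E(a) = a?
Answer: -7/15430 ≈ -0.00045366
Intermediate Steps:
l(Q) = 3*Q
f(y, M) = 4 + M (f(y, M) = M + 4 = 4 + M)
B(W) = 2/W + W/5 (B(W) = W*(1/5) + 2/W = W/5 + 2/W = 2/W + W/5)
P = -1/3086 (P = 1/(4096 - 7182) = 1/(-3086) = -1/3086 ≈ -0.00032404)
P*B(f(l(6), -2)) = -(2/(4 - 2) + (4 - 2)/5)/3086 = -(2/2 + (1/5)*2)/3086 = -(2*(1/2) + 2/5)/3086 = -(1 + 2/5)/3086 = -1/3086*7/5 = -7/15430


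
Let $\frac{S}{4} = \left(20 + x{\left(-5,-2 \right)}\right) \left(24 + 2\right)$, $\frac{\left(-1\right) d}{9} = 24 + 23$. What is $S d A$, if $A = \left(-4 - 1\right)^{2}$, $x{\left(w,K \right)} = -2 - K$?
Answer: $-21996000$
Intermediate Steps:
$d = -423$ ($d = - 9 \left(24 + 23\right) = \left(-9\right) 47 = -423$)
$A = 25$ ($A = \left(-5\right)^{2} = 25$)
$S = 2080$ ($S = 4 \left(20 - 0\right) \left(24 + 2\right) = 4 \left(20 + \left(-2 + 2\right)\right) 26 = 4 \left(20 + 0\right) 26 = 4 \cdot 20 \cdot 26 = 4 \cdot 520 = 2080$)
$S d A = 2080 \left(-423\right) 25 = \left(-879840\right) 25 = -21996000$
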